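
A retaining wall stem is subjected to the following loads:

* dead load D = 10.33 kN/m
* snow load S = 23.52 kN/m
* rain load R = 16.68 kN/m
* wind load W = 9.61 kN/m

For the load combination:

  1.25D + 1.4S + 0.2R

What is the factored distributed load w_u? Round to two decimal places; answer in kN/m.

1.25(10.33) + 1.4(23.52) + 0.2(16.68) = 12.91 + 32.93 + 3.34 = 49.18
w_u = 49.18 kN/m.

49.18 kN/m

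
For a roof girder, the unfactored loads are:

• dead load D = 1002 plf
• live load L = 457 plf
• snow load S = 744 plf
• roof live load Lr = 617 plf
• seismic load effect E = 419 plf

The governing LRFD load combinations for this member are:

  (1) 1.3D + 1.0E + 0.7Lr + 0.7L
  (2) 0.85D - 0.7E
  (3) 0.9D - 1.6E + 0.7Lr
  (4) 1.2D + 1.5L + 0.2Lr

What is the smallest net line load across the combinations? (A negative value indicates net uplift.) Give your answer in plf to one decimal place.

558.4 plf

(1) 1.3(1002) + 1.0(419) + 0.7(617) + 0.7(457) = 2473.4
(2) 0.85(1002) - 0.7(419) = 558.4
(3) 0.9(1002) - 1.6(419) + 0.7(617) = 663.3
(4) 1.2(1002) + 1.5(457) + 0.2(617) = 2011.3
Combination 2 gives the minimum: 558.4 plf.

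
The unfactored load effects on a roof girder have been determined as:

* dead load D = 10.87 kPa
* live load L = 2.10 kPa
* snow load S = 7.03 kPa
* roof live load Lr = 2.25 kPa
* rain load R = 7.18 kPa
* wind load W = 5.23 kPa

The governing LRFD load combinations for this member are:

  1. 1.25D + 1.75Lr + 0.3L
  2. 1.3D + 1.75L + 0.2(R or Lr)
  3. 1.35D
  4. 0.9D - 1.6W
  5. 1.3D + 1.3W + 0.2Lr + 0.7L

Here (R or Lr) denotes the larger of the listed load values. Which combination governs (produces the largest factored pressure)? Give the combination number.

(R or Lr) → R = 7.18 kPa.
1. 1.25(10.87) + 1.75(2.25) + 0.3(2.10) = 13.59 + 3.94 + 0.63 = 18.16
2. 1.3(10.87) + 1.75(2.10) + 0.2(7.18) = 19.24
3. 1.35(10.87) = 14.67
4. 0.9(10.87) - 1.6(5.23) = 1.42
5. 1.3(10.87) + 1.3(5.23) + 0.2(2.25) + 0.7(2.10) = 14.13 + 6.80 + 0.45 + 1.47 = 22.85
The largest value is 22.85 kPa from combination 5.

Combination 5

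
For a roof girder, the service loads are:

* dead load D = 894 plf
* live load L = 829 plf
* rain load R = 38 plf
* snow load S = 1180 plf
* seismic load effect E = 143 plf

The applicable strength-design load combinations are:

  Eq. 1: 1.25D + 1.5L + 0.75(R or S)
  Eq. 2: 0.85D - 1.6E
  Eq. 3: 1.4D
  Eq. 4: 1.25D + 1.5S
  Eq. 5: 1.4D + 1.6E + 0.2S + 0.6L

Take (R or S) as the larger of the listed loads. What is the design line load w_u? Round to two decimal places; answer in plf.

(R or S) → S = 1180 plf.
Eq. 1: 1.25(894) + 1.5(829) + 0.75(1180) = 3246.00
Eq. 2: 0.85(894) - 1.6(143) = 531.10
Eq. 3: 1.4(894) = 1251.60
Eq. 4: 1.25(894) + 1.5(1180) = 2887.50
Eq. 5: 1.4(894) + 1.6(143) + 0.2(1180) + 0.6(829) = 2213.80
The controlling combination is 1, giving 3246.00 plf.

3246.00 plf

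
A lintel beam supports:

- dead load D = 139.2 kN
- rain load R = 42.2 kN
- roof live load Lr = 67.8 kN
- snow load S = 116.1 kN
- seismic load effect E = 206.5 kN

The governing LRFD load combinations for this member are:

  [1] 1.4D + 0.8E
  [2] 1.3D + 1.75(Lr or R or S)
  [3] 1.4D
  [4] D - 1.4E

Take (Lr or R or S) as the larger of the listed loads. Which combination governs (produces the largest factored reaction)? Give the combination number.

(Lr or R or S) → S = 116.1 kN.
[1] 1.4(139.2) + 0.8(206.5) = 194.9 + 165.2 = 360.1
[2] 1.3(139.2) + 1.75(116.1) = 384.1
[3] 1.4(139.2) = 194.9
[4] 1.0(139.2) - 1.4(206.5) = 139.2 - 289.1 = -149.9
The largest value is 384.1 kN from combination 2.

Combination 2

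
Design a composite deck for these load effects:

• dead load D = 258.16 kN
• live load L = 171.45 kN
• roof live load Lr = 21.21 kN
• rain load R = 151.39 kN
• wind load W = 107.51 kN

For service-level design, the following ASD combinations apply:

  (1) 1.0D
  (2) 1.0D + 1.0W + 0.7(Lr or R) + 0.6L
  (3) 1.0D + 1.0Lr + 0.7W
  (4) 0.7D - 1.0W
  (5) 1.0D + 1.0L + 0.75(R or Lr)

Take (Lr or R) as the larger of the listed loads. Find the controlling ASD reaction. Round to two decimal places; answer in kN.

574.51 kN

(Lr or R) → R = 151.39 kN; (R or Lr) → R = 151.39 kN.
(1) 1.0(258.16) = 258.16
(2) 1.0(258.16) + 1.0(107.51) + 0.7(151.39) + 0.6(171.45) = 258.16 + 107.51 + 105.97 + 102.87 = 574.51
(3) 1.0(258.16) + 1.0(21.21) + 0.7(107.51) = 258.16 + 21.21 + 75.26 = 354.63
(4) 0.7(258.16) - 1.0(107.51) = 180.71 - 107.51 = 73.20
(5) 1.0(258.16) + 1.0(171.45) + 0.75(151.39) = 258.16 + 171.45 + 113.54 = 543.15
Combination 2 governs: V = 574.51 kN.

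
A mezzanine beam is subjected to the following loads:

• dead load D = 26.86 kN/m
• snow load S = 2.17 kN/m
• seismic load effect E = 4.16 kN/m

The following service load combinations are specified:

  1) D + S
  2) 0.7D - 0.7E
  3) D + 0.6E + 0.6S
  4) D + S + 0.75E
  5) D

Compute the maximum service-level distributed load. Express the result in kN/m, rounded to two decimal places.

1) 1.0(26.86) + 1.0(2.17) = 29.03
2) 0.7(26.86) - 0.7(4.16) = 15.89
3) 1.0(26.86) + 0.6(4.16) + 0.6(2.17) = 30.66
4) 1.0(26.86) + 1.0(2.17) + 0.75(4.16) = 32.15
5) 1.0(26.86) = 26.86
The controlling combination is 4, giving 32.15 kN/m.

32.15 kN/m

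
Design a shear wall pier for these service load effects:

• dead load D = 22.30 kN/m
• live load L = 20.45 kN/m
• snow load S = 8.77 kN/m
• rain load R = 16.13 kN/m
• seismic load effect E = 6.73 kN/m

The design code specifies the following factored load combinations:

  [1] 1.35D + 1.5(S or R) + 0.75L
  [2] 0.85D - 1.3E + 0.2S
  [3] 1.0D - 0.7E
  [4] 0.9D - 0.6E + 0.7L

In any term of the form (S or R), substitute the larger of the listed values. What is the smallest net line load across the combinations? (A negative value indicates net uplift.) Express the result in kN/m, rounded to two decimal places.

11.96 kN/m

(S or R) → R = 16.13 kN/m.
[1] 1.35(22.30) + 1.5(16.13) + 0.75(20.45) = 69.64
[2] 0.85(22.30) - 1.3(6.73) + 0.2(8.77) = 18.96 - 8.75 + 1.75 = 11.96
[3] 1.0(22.30) - 0.7(6.73) = 22.30 - 4.71 = 17.59
[4] 0.9(22.30) - 0.6(6.73) + 0.7(20.45) = 20.07 - 4.04 + 14.32 = 30.35
Combination 2 gives the minimum: 11.96 kN/m.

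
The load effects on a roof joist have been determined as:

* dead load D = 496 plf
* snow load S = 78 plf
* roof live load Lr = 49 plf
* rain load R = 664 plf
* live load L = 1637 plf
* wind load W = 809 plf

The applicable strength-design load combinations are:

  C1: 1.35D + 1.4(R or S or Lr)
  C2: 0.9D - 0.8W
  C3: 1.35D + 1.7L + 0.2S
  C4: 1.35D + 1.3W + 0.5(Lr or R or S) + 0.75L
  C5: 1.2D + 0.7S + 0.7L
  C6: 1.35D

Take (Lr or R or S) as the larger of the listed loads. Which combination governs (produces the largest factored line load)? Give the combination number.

Combination 3

(R or S or Lr) → R = 664 plf; (Lr or R or S) → R = 664 plf.
C1: 1.35(496) + 1.4(664) = 669.6 + 929.6 = 1599.2
C2: 0.9(496) - 0.8(809) = 446.4 - 647.2 = -200.8
C3: 1.35(496) + 1.7(1637) + 0.2(78) = 669.6 + 2782.9 + 15.6 = 3468.1
C4: 1.35(496) + 1.3(809) + 0.5(664) + 0.75(1637) = 669.6 + 1051.7 + 332.0 + 1227.8 = 3281.1
C5: 1.2(496) + 0.7(78) + 0.7(1637) = 595.2 + 54.6 + 1145.9 = 1795.7
C6: 1.35(496) = 669.6
The largest value is 3468.1 plf from combination 3.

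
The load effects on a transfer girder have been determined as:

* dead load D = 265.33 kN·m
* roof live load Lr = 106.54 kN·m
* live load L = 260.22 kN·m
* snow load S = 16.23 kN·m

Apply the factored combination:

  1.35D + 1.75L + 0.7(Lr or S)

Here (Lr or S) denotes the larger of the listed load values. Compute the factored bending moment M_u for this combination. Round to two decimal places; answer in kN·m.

888.16 kN·m

(Lr or S) → Lr = 106.54 kN·m.
1.35(265.33) + 1.75(260.22) + 0.7(106.54) = 888.16
M_u = 888.16 kN·m.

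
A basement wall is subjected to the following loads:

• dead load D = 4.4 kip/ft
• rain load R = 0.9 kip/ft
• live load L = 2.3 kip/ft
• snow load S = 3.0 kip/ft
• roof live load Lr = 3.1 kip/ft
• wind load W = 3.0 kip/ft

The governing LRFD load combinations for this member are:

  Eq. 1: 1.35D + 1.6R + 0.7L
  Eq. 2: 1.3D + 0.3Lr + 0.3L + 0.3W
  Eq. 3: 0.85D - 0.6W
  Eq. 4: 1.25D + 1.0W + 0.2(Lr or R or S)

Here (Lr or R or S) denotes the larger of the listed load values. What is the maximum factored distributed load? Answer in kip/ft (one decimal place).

(Lr or R or S) → Lr = 3.1 kip/ft.
Eq. 1: 1.35(4.4) + 1.6(0.9) + 0.7(2.3) = 9.0
Eq. 2: 1.3(4.4) + 0.3(3.1) + 0.3(2.3) + 0.3(3.0) = 8.2
Eq. 3: 0.85(4.4) - 0.6(3.0) = 1.9
Eq. 4: 1.25(4.4) + 1.0(3.0) + 0.2(3.1) = 9.1
Maximum is from combination 4.

9.1 kip/ft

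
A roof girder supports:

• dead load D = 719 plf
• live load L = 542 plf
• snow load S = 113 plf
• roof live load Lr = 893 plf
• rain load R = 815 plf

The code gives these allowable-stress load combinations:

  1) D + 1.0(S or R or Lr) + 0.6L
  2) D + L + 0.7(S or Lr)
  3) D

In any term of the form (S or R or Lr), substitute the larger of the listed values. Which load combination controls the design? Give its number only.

(S or R or Lr) → Lr = 893 plf; (S or Lr) → Lr = 893 plf.
1) 1.0(719) + 1.0(893) + 0.6(542) = 1937.20
2) 1.0(719) + 1.0(542) + 0.7(893) = 1886.10
3) 1.0(719) = 719.00
The largest value is 1937.20 plf from combination 1.

Combination 1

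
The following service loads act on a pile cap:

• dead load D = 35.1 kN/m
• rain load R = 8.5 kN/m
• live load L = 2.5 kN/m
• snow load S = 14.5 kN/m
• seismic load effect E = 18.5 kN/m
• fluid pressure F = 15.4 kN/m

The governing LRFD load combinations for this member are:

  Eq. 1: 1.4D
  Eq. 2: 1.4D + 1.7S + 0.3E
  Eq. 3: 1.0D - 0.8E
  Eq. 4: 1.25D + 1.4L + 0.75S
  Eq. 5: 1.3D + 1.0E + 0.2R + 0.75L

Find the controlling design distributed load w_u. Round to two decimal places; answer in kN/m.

79.34 kN/m

Eq. 1: 1.4(35.1) = 49.14
Eq. 2: 1.4(35.1) + 1.7(14.5) + 0.3(18.5) = 49.14 + 24.65 + 5.55 = 79.34
Eq. 3: 1.0(35.1) - 0.8(18.5) = 35.10 - 14.80 = 20.30
Eq. 4: 1.25(35.1) + 1.4(2.5) + 0.75(14.5) = 58.25
Eq. 5: 1.3(35.1) + 1.0(18.5) + 0.2(8.5) + 0.75(2.5) = 45.63 + 18.50 + 1.70 + 1.88 = 67.71
Combination 2 governs: w_u = 79.34 kN/m.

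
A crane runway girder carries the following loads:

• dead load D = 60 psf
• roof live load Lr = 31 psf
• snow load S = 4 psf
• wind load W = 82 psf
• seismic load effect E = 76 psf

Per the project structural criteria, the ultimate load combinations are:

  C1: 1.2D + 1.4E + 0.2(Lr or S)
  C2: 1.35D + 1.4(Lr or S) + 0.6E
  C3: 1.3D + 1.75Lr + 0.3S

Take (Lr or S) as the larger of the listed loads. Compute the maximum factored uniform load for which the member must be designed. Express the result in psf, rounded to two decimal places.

(Lr or S) → Lr = 31 psf.
C1: 1.2(60) + 1.4(76) + 0.2(31) = 72.00 + 106.40 + 6.20 = 184.60
C2: 1.35(60) + 1.4(31) + 0.6(76) = 81.00 + 43.40 + 45.60 = 170.00
C3: 1.3(60) + 1.75(31) + 0.3(4) = 78.00 + 54.25 + 1.20 = 133.45
Maximum is from combination 1.

184.60 psf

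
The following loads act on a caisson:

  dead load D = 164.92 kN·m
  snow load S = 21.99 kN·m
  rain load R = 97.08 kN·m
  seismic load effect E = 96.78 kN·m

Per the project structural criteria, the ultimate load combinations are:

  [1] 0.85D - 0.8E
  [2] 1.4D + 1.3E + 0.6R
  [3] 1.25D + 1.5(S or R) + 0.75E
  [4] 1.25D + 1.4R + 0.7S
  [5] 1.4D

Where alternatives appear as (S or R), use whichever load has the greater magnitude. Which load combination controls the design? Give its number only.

Combination 3

(S or R) → R = 97.08 kN·m.
[1] 0.85(164.92) - 0.8(96.78) = 62.76
[2] 1.4(164.92) + 1.3(96.78) + 0.6(97.08) = 414.95
[3] 1.25(164.92) + 1.5(97.08) + 0.75(96.78) = 424.36
[4] 1.25(164.92) + 1.4(97.08) + 0.7(21.99) = 357.46
[5] 1.4(164.92) = 230.89
The largest value is 424.36 kN·m from combination 3.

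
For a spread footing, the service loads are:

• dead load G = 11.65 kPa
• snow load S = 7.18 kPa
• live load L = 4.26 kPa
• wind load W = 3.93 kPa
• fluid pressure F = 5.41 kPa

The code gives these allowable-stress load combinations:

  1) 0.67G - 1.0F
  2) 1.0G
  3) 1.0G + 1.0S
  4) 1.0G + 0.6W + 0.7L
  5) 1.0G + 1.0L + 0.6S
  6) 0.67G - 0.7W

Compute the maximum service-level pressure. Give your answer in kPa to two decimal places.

1) 0.67(11.65) - 1.0(5.41) = 7.81 - 5.41 = 2.40
2) 1.0(11.65) = 11.65
3) 1.0(11.65) + 1.0(7.18) = 11.65 + 7.18 = 18.83
4) 1.0(11.65) + 0.6(3.93) + 0.7(4.26) = 11.65 + 2.36 + 2.98 = 16.99
5) 1.0(11.65) + 1.0(4.26) + 0.6(7.18) = 11.65 + 4.26 + 4.31 = 20.22
6) 0.67(11.65) - 0.7(3.93) = 5.05
The controlling combination is 5, giving 20.22 kPa.

20.22 kPa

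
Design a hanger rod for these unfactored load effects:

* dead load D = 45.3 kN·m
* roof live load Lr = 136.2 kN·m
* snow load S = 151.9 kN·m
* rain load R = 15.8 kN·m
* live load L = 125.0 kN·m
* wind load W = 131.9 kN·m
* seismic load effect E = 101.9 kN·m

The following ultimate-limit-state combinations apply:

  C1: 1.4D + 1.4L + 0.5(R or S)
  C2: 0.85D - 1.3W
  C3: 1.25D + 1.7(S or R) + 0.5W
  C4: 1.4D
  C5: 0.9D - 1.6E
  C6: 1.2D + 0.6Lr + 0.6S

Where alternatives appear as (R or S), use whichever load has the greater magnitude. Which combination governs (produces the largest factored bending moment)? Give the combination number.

(R or S) → S = 151.9 kN·m; (S or R) → S = 151.9 kN·m.
C1: 1.4(45.3) + 1.4(125.0) + 0.5(151.9) = 63.4 + 175.0 + 76.0 = 314.4
C2: 0.85(45.3) - 1.3(131.9) = 38.5 - 171.5 = -133.0
C3: 1.25(45.3) + 1.7(151.9) + 0.5(131.9) = 56.6 + 258.2 + 66.0 = 380.8
C4: 1.4(45.3) = 63.4
C5: 0.9(45.3) - 1.6(101.9) = -122.3
C6: 1.2(45.3) + 0.6(136.2) + 0.6(151.9) = 54.4 + 81.7 + 91.1 = 227.2
The largest value is 380.8 kN·m from combination 3.

Combination 3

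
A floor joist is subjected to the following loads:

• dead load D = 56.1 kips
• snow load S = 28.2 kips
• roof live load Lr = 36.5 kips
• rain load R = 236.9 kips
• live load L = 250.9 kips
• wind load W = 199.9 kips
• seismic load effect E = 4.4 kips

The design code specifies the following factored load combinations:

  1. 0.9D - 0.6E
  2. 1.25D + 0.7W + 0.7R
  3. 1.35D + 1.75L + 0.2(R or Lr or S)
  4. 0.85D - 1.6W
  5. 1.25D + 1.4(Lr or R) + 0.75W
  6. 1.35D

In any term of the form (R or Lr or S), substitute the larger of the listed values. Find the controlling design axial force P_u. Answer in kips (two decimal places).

562.19 kips

(R or Lr or S) → R = 236.9 kips; (Lr or R) → R = 236.9 kips.
1. 0.9(56.1) - 0.6(4.4) = 50.49 - 2.64 = 47.85
2. 1.25(56.1) + 0.7(199.9) + 0.7(236.9) = 70.13 + 139.93 + 165.83 = 375.89
3. 1.35(56.1) + 1.75(250.9) + 0.2(236.9) = 562.19
4. 0.85(56.1) - 1.6(199.9) = -272.16
5. 1.25(56.1) + 1.4(236.9) + 0.75(199.9) = 551.71
6. 1.35(56.1) = 75.74
Maximum is from combination 3.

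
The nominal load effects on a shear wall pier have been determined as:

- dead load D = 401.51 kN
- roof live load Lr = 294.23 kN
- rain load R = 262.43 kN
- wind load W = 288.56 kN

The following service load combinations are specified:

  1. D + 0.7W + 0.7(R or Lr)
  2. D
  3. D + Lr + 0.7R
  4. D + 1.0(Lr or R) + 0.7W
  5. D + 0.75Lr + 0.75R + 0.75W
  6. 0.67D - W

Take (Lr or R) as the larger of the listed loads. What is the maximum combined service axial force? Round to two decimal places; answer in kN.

(R or Lr) → Lr = 294.23 kN; (Lr or R) → Lr = 294.23 kN.
1. 1.0(401.51) + 0.7(288.56) + 0.7(294.23) = 401.51 + 201.99 + 205.96 = 809.46
2. 1.0(401.51) = 401.51
3. 1.0(401.51) + 1.0(294.23) + 0.7(262.43) = 401.51 + 294.23 + 183.70 = 879.44
4. 1.0(401.51) + 1.0(294.23) + 0.7(288.56) = 401.51 + 294.23 + 201.99 = 897.73
5. 1.0(401.51) + 0.75(294.23) + 0.75(262.43) + 0.75(288.56) = 1035.43
6. 0.67(401.51) - 1.0(288.56) = 269.01 - 288.56 = -19.55
The controlling combination is 5, giving 1035.43 kN.

1035.43 kN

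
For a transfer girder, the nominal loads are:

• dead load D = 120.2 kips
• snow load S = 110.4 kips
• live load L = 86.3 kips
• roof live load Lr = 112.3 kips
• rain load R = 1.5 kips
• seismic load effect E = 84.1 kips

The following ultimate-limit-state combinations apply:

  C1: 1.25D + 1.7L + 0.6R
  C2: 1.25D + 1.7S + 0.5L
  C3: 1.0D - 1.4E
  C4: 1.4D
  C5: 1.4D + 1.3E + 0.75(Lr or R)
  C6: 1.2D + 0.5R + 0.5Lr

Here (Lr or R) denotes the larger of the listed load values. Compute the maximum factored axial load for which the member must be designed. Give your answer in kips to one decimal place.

381.1 kips

(Lr or R) → Lr = 112.3 kips.
C1: 1.25(120.2) + 1.7(86.3) + 0.6(1.5) = 150.3 + 146.7 + 0.9 = 297.9
C2: 1.25(120.2) + 1.7(110.4) + 0.5(86.3) = 381.1
C3: 1.0(120.2) - 1.4(84.1) = 120.2 - 117.7 = 2.5
C4: 1.4(120.2) = 168.3
C5: 1.4(120.2) + 1.3(84.1) + 0.75(112.3) = 168.3 + 109.3 + 84.2 = 361.8
C6: 1.2(120.2) + 0.5(1.5) + 0.5(112.3) = 201.1
Combination 2 governs: P_u = 381.1 kips.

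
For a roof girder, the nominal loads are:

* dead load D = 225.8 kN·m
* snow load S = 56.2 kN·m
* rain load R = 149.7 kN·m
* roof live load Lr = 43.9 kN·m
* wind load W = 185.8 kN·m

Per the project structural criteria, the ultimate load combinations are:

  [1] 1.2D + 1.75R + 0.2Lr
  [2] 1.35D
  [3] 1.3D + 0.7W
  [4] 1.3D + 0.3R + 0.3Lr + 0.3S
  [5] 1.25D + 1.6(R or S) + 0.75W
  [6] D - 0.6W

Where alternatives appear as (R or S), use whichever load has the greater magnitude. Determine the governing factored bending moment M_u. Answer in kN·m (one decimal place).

661.1 kN·m

(R or S) → R = 149.7 kN·m.
[1] 1.2(225.8) + 1.75(149.7) + 0.2(43.9) = 541.7
[2] 1.35(225.8) = 304.8
[3] 1.3(225.8) + 0.7(185.8) = 293.5 + 130.1 = 423.6
[4] 1.3(225.8) + 0.3(149.7) + 0.3(43.9) + 0.3(56.2) = 293.5 + 44.9 + 13.2 + 16.9 = 368.5
[5] 1.25(225.8) + 1.6(149.7) + 0.75(185.8) = 661.1
[6] 1.0(225.8) - 0.6(185.8) = 225.8 - 111.5 = 114.3
The controlling combination is 5, giving 661.1 kN·m.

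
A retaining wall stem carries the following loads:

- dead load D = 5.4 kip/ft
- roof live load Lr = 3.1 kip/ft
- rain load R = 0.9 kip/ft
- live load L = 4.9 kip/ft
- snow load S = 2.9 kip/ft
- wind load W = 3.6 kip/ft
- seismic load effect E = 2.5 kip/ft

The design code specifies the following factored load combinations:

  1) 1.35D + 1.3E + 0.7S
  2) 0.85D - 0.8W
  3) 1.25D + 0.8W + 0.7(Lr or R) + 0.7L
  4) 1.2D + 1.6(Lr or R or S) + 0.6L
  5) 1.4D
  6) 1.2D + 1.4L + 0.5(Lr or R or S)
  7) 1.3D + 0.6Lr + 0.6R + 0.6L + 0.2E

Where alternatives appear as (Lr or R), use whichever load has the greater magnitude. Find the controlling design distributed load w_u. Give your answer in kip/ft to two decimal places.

(Lr or R) → Lr = 3.1 kip/ft; (Lr or R or S) → Lr = 3.1 kip/ft.
1) 1.35(5.4) + 1.3(2.5) + 0.7(2.9) = 12.57
2) 0.85(5.4) - 0.8(3.6) = 1.71
3) 1.25(5.4) + 0.8(3.6) + 0.7(3.1) + 0.7(4.9) = 15.23
4) 1.2(5.4) + 1.6(3.1) + 0.6(4.9) = 14.38
5) 1.4(5.4) = 7.56
6) 1.2(5.4) + 1.4(4.9) + 0.5(3.1) = 14.89
7) 1.3(5.4) + 0.6(3.1) + 0.6(0.9) + 0.6(4.9) + 0.2(2.5) = 12.86
Combination 3 governs: w_u = 15.23 kip/ft.

15.23 kip/ft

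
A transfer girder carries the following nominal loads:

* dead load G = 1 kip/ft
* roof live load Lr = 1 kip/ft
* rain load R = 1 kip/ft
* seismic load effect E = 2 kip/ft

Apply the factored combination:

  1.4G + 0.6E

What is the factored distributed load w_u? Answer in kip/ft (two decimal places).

1.4(1) + 0.6(2) = 1.40 + 1.20 = 2.60
w_u = 2.60 kip/ft.

2.60 kip/ft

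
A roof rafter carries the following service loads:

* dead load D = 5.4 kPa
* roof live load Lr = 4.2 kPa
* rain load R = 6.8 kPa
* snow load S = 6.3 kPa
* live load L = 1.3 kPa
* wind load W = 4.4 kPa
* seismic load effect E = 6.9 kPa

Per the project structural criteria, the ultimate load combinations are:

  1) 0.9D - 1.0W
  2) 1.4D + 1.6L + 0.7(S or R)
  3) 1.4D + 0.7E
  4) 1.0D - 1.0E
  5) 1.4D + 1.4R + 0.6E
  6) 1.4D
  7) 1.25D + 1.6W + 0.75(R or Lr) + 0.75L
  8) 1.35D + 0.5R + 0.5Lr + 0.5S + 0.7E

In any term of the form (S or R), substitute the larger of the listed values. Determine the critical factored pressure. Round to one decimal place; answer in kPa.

(S or R) → R = 6.8 kPa; (R or Lr) → R = 6.8 kPa.
1) 0.9(5.4) - 1.0(4.4) = 4.9 - 4.4 = 0.5
2) 1.4(5.4) + 1.6(1.3) + 0.7(6.8) = 14.4
3) 1.4(5.4) + 0.7(6.9) = 7.6 + 4.8 = 12.4
4) 1.0(5.4) - 1.0(6.9) = 5.4 - 6.9 = -1.5
5) 1.4(5.4) + 1.4(6.8) + 0.6(6.9) = 7.6 + 9.5 + 4.1 = 21.2
6) 1.4(5.4) = 7.6
7) 1.25(5.4) + 1.6(4.4) + 0.75(6.8) + 0.75(1.3) = 6.8 + 7.0 + 5.1 + 1.0 = 19.9
8) 1.35(5.4) + 0.5(6.8) + 0.5(4.2) + 0.5(6.3) + 0.7(6.9) = 7.3 + 3.4 + 2.1 + 3.2 + 4.8 = 20.8
Maximum is from combination 5.

21.2 kPa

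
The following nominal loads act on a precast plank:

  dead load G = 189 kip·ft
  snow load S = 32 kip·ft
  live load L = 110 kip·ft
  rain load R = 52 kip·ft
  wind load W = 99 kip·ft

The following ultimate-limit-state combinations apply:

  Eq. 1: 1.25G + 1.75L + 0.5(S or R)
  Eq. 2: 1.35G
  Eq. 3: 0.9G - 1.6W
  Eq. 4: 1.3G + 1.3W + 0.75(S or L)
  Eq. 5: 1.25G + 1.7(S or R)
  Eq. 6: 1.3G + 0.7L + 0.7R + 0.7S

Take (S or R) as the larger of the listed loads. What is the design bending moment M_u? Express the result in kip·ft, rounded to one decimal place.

(S or R) → R = 52 kip·ft; (S or L) → L = 110 kip·ft.
Eq. 1: 1.25(189) + 1.75(110) + 0.5(52) = 236.3 + 192.5 + 26.0 = 454.8
Eq. 2: 1.35(189) = 255.2
Eq. 3: 0.9(189) - 1.6(99) = 170.1 - 158.4 = 11.7
Eq. 4: 1.3(189) + 1.3(99) + 0.75(110) = 245.7 + 128.7 + 82.5 = 456.9
Eq. 5: 1.25(189) + 1.7(52) = 236.3 + 88.4 = 324.7
Eq. 6: 1.3(189) + 0.7(110) + 0.7(52) + 0.7(32) = 245.7 + 77.0 + 36.4 + 22.4 = 381.5
Combination 4 governs: M_u = 456.9 kip·ft.

456.9 kip·ft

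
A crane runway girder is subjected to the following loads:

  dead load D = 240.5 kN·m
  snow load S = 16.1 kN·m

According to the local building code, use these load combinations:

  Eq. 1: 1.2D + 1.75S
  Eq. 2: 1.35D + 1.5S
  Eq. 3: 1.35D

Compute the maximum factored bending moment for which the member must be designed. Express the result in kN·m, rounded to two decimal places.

348.83 kN·m

Eq. 1: 1.2(240.5) + 1.75(16.1) = 288.60 + 28.18 = 316.78
Eq. 2: 1.35(240.5) + 1.5(16.1) = 324.68 + 24.15 = 348.83
Eq. 3: 1.35(240.5) = 324.68
Combination 2 governs: M_u = 348.83 kN·m.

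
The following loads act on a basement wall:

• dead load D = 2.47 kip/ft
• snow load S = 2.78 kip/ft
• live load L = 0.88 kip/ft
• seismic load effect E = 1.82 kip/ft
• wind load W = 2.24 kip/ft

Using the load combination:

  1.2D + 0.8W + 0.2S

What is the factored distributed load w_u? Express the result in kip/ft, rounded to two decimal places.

1.2(2.47) + 0.8(2.24) + 0.2(2.78) = 5.31
w_u = 5.31 kip/ft.

5.31 kip/ft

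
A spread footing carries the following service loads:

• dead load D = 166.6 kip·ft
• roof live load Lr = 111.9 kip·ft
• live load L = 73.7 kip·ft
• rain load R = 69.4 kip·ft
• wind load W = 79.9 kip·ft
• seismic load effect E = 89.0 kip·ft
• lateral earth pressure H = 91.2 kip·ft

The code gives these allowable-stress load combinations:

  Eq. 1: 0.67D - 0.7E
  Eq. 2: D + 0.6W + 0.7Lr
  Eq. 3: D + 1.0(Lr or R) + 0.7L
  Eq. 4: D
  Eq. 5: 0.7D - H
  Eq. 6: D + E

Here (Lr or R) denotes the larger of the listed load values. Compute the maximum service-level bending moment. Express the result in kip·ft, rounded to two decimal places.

330.09 kip·ft

(Lr or R) → Lr = 111.9 kip·ft.
Eq. 1: 0.67(166.6) - 0.7(89.0) = 111.62 - 62.30 = 49.32
Eq. 2: 1.0(166.6) + 0.6(79.9) + 0.7(111.9) = 166.60 + 47.94 + 78.33 = 292.87
Eq. 3: 1.0(166.6) + 1.0(111.9) + 0.7(73.7) = 166.60 + 111.90 + 51.59 = 330.09
Eq. 4: 1.0(166.6) = 166.60
Eq. 5: 0.7(166.6) - 1.0(91.2) = 116.62 - 91.20 = 25.42
Eq. 6: 1.0(166.6) + 1.0(89.0) = 166.60 + 89.00 = 255.60
Maximum is from combination 3.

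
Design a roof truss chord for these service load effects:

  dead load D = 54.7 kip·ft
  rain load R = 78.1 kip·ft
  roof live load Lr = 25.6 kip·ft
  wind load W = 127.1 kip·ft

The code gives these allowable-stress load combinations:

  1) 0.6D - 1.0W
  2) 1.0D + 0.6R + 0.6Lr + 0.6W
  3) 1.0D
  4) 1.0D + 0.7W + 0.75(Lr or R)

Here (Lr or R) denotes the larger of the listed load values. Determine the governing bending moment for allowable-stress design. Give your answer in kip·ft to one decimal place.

(Lr or R) → R = 78.1 kip·ft.
1) 0.6(54.7) - 1.0(127.1) = 32.8 - 127.1 = -94.3
2) 1.0(54.7) + 0.6(78.1) + 0.6(25.6) + 0.6(127.1) = 193.2
3) 1.0(54.7) = 54.7
4) 1.0(54.7) + 0.7(127.1) + 0.75(78.1) = 202.2
Combination 4 governs: M = 202.2 kip·ft.

202.2 kip·ft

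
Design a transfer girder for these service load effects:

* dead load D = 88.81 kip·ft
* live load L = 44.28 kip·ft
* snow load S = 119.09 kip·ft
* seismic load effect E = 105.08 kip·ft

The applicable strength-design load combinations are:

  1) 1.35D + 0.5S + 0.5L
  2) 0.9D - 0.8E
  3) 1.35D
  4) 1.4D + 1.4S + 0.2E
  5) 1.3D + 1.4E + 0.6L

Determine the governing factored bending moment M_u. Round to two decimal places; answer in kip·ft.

1) 1.35(88.81) + 0.5(119.09) + 0.5(44.28) = 201.58
2) 0.9(88.81) - 0.8(105.08) = -4.14
3) 1.35(88.81) = 119.89
4) 1.4(88.81) + 1.4(119.09) + 0.2(105.08) = 312.08
5) 1.3(88.81) + 1.4(105.08) + 0.6(44.28) = 289.13
The controlling combination is 4, giving 312.08 kip·ft.

312.08 kip·ft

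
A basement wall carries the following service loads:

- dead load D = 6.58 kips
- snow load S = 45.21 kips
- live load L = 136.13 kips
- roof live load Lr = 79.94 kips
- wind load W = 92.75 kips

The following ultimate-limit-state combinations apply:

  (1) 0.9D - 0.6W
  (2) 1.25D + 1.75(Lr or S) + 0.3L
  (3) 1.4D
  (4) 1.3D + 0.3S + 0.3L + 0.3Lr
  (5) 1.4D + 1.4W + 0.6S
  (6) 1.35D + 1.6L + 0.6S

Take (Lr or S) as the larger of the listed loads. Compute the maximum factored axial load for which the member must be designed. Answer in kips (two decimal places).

(Lr or S) → Lr = 79.94 kips.
(1) 0.9(6.58) - 0.6(92.75) = 5.92 - 55.65 = -49.73
(2) 1.25(6.58) + 1.75(79.94) + 0.3(136.13) = 188.96
(3) 1.4(6.58) = 9.21
(4) 1.3(6.58) + 0.3(45.21) + 0.3(136.13) + 0.3(79.94) = 86.94
(5) 1.4(6.58) + 1.4(92.75) + 0.6(45.21) = 9.21 + 129.85 + 27.13 = 166.19
(6) 1.35(6.58) + 1.6(136.13) + 0.6(45.21) = 8.88 + 217.81 + 27.13 = 253.82
The controlling combination is 6, giving 253.82 kips.

253.82 kips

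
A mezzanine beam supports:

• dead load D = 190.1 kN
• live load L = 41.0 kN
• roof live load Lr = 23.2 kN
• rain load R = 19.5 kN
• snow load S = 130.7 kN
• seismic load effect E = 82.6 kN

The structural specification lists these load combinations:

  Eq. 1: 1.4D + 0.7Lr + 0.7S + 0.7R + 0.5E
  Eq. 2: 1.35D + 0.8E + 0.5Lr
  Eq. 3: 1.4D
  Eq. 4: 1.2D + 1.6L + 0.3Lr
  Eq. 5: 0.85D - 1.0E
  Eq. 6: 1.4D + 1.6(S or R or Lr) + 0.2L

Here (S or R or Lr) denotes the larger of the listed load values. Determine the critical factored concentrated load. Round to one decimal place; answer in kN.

(S or R or Lr) → S = 130.7 kN.
Eq. 1: 1.4(190.1) + 0.7(23.2) + 0.7(130.7) + 0.7(19.5) + 0.5(82.6) = 266.1 + 16.2 + 91.5 + 13.7 + 41.3 = 428.8
Eq. 2: 1.35(190.1) + 0.8(82.6) + 0.5(23.2) = 256.6 + 66.1 + 11.6 = 334.3
Eq. 3: 1.4(190.1) = 266.1
Eq. 4: 1.2(190.1) + 1.6(41.0) + 0.3(23.2) = 228.1 + 65.6 + 7.0 = 300.7
Eq. 5: 0.85(190.1) - 1.0(82.6) = 161.6 - 82.6 = 79.0
Eq. 6: 1.4(190.1) + 1.6(130.7) + 0.2(41.0) = 483.5
The controlling combination is 6, giving 483.5 kN.

483.5 kN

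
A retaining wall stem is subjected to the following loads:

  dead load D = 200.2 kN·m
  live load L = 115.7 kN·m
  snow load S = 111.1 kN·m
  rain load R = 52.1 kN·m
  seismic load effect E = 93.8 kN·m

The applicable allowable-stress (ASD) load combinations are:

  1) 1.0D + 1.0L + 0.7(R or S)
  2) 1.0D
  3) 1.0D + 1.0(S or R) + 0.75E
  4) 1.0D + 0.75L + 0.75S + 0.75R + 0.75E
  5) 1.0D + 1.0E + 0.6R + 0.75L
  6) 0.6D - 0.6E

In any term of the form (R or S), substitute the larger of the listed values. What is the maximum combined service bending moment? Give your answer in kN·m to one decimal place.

479.7 kN·m

(R or S) → S = 111.1 kN·m; (S or R) → S = 111.1 kN·m.
1) 1.0(200.2) + 1.0(115.7) + 0.7(111.1) = 200.2 + 115.7 + 77.8 = 393.7
2) 1.0(200.2) = 200.2
3) 1.0(200.2) + 1.0(111.1) + 0.75(93.8) = 200.2 + 111.1 + 70.4 = 381.7
4) 1.0(200.2) + 0.75(115.7) + 0.75(111.1) + 0.75(52.1) + 0.75(93.8) = 479.7
5) 1.0(200.2) + 1.0(93.8) + 0.6(52.1) + 0.75(115.7) = 412.0
6) 0.6(200.2) - 0.6(93.8) = 120.1 - 56.3 = 63.8
Combination 4 governs: M = 479.7 kN·m.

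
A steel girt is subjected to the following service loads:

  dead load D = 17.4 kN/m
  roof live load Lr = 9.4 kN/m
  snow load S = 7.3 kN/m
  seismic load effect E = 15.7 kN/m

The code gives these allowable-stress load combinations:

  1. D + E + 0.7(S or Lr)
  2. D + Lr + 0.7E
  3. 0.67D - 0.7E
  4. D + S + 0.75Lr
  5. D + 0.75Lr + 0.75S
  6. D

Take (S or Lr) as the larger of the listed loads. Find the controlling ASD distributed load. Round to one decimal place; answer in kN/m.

(S or Lr) → Lr = 9.4 kN/m.
1. 1.0(17.4) + 1.0(15.7) + 0.7(9.4) = 39.7
2. 1.0(17.4) + 1.0(9.4) + 0.7(15.7) = 37.8
3. 0.67(17.4) - 0.7(15.7) = 0.7
4. 1.0(17.4) + 1.0(7.3) + 0.75(9.4) = 31.8
5. 1.0(17.4) + 0.75(9.4) + 0.75(7.3) = 29.9
6. 1.0(17.4) = 17.4
Maximum is from combination 1.

39.7 kN/m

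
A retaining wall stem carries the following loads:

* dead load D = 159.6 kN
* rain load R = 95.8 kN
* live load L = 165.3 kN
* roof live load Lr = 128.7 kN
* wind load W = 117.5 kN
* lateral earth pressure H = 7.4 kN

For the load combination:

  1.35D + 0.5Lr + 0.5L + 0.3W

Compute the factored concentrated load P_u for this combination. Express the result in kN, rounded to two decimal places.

397.71 kN

1.35(159.6) + 0.5(128.7) + 0.5(165.3) + 0.3(117.5) = 215.46 + 64.35 + 82.65 + 35.25 = 397.71
P_u = 397.71 kN.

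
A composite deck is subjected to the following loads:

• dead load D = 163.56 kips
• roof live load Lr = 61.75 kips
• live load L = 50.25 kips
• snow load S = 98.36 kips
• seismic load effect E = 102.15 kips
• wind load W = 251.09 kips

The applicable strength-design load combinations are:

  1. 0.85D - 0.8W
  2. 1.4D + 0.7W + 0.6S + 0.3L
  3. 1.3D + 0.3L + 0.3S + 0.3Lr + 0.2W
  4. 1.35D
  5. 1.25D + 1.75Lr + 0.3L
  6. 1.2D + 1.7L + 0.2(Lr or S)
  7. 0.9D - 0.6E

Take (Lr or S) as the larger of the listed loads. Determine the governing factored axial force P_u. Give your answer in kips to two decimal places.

478.84 kips

(Lr or S) → S = 98.36 kips.
1. 0.85(163.56) - 0.8(251.09) = -61.85
2. 1.4(163.56) + 0.7(251.09) + 0.6(98.36) + 0.3(50.25) = 228.98 + 175.76 + 59.02 + 15.08 = 478.84
3. 1.3(163.56) + 0.3(50.25) + 0.3(98.36) + 0.3(61.75) + 0.2(251.09) = 325.95
4. 1.35(163.56) = 220.81
5. 1.25(163.56) + 1.75(61.75) + 0.3(50.25) = 204.45 + 108.06 + 15.08 = 327.59
6. 1.2(163.56) + 1.7(50.25) + 0.2(98.36) = 196.27 + 85.43 + 19.67 = 301.37
7. 0.9(163.56) - 0.6(102.15) = 147.20 - 61.29 = 85.91
Maximum is from combination 2.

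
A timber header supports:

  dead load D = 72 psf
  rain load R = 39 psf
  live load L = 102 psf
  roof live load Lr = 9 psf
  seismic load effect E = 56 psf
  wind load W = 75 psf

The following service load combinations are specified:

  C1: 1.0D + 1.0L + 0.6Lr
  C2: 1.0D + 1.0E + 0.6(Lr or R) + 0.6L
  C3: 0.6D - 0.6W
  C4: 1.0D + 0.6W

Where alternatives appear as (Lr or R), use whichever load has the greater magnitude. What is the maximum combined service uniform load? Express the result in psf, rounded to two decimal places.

(Lr or R) → R = 39 psf.
C1: 1.0(72) + 1.0(102) + 0.6(9) = 72.00 + 102.00 + 5.40 = 179.40
C2: 1.0(72) + 1.0(56) + 0.6(39) + 0.6(102) = 72.00 + 56.00 + 23.40 + 61.20 = 212.60
C3: 0.6(72) - 0.6(75) = 43.20 - 45.00 = -1.80
C4: 1.0(72) + 0.6(75) = 72.00 + 45.00 = 117.00
Maximum is from combination 2.

212.60 psf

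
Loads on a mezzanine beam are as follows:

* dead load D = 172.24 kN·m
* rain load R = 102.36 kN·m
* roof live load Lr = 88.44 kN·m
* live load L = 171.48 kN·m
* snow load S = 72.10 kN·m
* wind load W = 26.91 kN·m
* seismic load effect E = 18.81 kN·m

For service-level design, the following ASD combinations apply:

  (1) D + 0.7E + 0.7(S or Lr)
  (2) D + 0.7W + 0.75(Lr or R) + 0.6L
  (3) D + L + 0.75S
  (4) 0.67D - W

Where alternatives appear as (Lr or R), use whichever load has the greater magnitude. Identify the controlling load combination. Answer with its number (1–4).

(S or Lr) → Lr = 88.44 kN·m; (Lr or R) → R = 102.36 kN·m.
(1) 1.0(172.24) + 0.7(18.81) + 0.7(88.44) = 172.24 + 13.17 + 61.91 = 247.32
(2) 1.0(172.24) + 0.7(26.91) + 0.75(102.36) + 0.6(171.48) = 172.24 + 18.84 + 76.77 + 102.89 = 370.74
(3) 1.0(172.24) + 1.0(171.48) + 0.75(72.10) = 172.24 + 171.48 + 54.08 = 397.80
(4) 0.67(172.24) - 1.0(26.91) = 115.40 - 26.91 = 88.49
The largest value is 397.80 kN·m from combination 3.

Combination 3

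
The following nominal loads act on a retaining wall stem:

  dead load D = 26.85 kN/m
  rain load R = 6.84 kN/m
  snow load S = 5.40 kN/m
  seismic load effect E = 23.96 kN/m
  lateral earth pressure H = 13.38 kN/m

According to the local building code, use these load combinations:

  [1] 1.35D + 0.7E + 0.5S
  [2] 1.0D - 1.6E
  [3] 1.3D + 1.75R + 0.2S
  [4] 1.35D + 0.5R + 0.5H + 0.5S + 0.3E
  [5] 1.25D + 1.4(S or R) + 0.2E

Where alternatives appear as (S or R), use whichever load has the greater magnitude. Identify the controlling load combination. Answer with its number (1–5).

(S or R) → R = 6.84 kN/m.
[1] 1.35(26.85) + 0.7(23.96) + 0.5(5.40) = 36.25 + 16.77 + 2.70 = 55.72
[2] 1.0(26.85) - 1.6(23.96) = 26.85 - 38.34 = -11.49
[3] 1.3(26.85) + 1.75(6.84) + 0.2(5.40) = 34.91 + 11.97 + 1.08 = 47.96
[4] 1.35(26.85) + 0.5(6.84) + 0.5(13.38) + 0.5(5.40) + 0.3(23.96) = 36.25 + 3.42 + 6.69 + 2.70 + 7.19 = 56.25
[5] 1.25(26.85) + 1.4(6.84) + 0.2(23.96) = 33.56 + 9.58 + 4.79 = 47.93
The largest value is 56.25 kN/m from combination 4.

Combination 4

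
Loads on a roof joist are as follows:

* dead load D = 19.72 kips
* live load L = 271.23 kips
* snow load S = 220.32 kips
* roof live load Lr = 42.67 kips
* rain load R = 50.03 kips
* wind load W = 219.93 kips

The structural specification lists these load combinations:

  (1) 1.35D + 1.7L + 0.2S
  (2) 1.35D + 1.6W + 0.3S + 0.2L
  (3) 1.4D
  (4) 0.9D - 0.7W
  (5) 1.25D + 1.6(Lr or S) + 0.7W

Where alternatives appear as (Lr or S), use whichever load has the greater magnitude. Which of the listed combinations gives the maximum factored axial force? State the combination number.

(Lr or S) → S = 220.32 kips.
(1) 1.35(19.72) + 1.7(271.23) + 0.2(220.32) = 531.78
(2) 1.35(19.72) + 1.6(219.93) + 0.3(220.32) + 0.2(271.23) = 498.85
(3) 1.4(19.72) = 27.61
(4) 0.9(19.72) - 0.7(219.93) = 17.75 - 153.95 = -136.20
(5) 1.25(19.72) + 1.6(220.32) + 0.7(219.93) = 24.65 + 352.51 + 153.95 = 531.11
The largest value is 531.78 kips from combination 1.

Combination 1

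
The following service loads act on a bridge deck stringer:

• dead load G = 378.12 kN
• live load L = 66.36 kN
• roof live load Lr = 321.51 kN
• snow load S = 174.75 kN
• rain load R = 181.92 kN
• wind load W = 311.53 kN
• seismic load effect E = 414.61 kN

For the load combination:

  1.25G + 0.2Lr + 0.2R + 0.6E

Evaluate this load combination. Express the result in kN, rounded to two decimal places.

1.25(378.12) + 0.2(321.51) + 0.2(181.92) + 0.6(414.61) = 472.65 + 64.30 + 36.38 + 248.77 = 822.10
N_u = 822.10 kN.

822.10 kN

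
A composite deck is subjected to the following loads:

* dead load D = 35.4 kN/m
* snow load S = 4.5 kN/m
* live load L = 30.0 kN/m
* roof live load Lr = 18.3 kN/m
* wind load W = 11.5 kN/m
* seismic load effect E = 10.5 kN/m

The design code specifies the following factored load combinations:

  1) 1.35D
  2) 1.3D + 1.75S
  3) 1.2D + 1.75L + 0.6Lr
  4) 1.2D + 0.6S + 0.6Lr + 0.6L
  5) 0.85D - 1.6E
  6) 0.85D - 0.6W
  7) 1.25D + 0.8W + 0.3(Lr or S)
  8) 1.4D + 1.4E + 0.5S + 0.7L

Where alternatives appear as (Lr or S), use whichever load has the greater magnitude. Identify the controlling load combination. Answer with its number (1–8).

Combination 3

(Lr or S) → Lr = 18.3 kN/m.
1) 1.35(35.4) = 47.79
2) 1.3(35.4) + 1.75(4.5) = 46.02 + 7.88 = 53.90
3) 1.2(35.4) + 1.75(30.0) + 0.6(18.3) = 42.48 + 52.50 + 10.98 = 105.96
4) 1.2(35.4) + 0.6(4.5) + 0.6(18.3) + 0.6(30.0) = 42.48 + 2.70 + 10.98 + 18.00 = 74.16
5) 0.85(35.4) - 1.6(10.5) = 30.09 - 16.80 = 13.29
6) 0.85(35.4) - 0.6(11.5) = 30.09 - 6.90 = 23.19
7) 1.25(35.4) + 0.8(11.5) + 0.3(18.3) = 44.25 + 9.20 + 5.49 = 58.94
8) 1.4(35.4) + 1.4(10.5) + 0.5(4.5) + 0.7(30.0) = 49.56 + 14.70 + 2.25 + 21.00 = 87.51
The largest value is 105.96 kN/m from combination 3.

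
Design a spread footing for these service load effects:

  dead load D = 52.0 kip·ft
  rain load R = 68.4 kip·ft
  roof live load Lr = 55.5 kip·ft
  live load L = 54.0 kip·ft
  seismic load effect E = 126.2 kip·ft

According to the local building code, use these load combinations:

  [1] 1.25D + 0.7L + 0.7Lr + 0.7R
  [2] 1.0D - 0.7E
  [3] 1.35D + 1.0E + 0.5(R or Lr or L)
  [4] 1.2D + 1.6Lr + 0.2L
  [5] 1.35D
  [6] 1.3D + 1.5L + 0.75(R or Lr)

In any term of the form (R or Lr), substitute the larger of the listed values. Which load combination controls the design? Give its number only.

(R or Lr or L) → R = 68.4 kip·ft; (R or Lr) → R = 68.4 kip·ft.
[1] 1.25(52.0) + 0.7(54.0) + 0.7(55.5) + 0.7(68.4) = 189.53
[2] 1.0(52.0) - 0.7(126.2) = -36.34
[3] 1.35(52.0) + 1.0(126.2) + 0.5(68.4) = 230.60
[4] 1.2(52.0) + 1.6(55.5) + 0.2(54.0) = 162.00
[5] 1.35(52.0) = 70.20
[6] 1.3(52.0) + 1.5(54.0) + 0.75(68.4) = 199.90
The largest value is 230.60 kip·ft from combination 3.

Combination 3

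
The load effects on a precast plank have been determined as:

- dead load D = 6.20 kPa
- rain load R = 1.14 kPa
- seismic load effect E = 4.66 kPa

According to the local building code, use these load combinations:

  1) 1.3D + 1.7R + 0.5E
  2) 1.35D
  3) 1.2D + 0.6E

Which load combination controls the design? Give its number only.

Combination 1

1) 1.3(6.20) + 1.7(1.14) + 0.5(4.66) = 8.06 + 1.94 + 2.33 = 12.33
2) 1.35(6.20) = 8.37
3) 1.2(6.20) + 0.6(4.66) = 7.44 + 2.80 = 10.24
The largest value is 12.33 kPa from combination 1.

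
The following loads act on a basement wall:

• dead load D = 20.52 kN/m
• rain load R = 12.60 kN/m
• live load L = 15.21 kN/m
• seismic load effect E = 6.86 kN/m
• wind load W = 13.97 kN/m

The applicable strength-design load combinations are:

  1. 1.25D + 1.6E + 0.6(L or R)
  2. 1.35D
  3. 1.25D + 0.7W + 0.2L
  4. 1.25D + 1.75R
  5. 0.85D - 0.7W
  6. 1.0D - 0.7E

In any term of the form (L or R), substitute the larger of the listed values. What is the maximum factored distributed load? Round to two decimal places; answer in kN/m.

47.70 kN/m

(L or R) → L = 15.21 kN/m.
1. 1.25(20.52) + 1.6(6.86) + 0.6(15.21) = 45.75
2. 1.35(20.52) = 27.70
3. 1.25(20.52) + 0.7(13.97) + 0.2(15.21) = 25.65 + 9.78 + 3.04 = 38.47
4. 1.25(20.52) + 1.75(12.60) = 25.65 + 22.05 = 47.70
5. 0.85(20.52) - 0.7(13.97) = 17.44 - 9.78 = 7.66
6. 1.0(20.52) - 0.7(6.86) = 20.52 - 4.80 = 15.72
The controlling combination is 4, giving 47.70 kN/m.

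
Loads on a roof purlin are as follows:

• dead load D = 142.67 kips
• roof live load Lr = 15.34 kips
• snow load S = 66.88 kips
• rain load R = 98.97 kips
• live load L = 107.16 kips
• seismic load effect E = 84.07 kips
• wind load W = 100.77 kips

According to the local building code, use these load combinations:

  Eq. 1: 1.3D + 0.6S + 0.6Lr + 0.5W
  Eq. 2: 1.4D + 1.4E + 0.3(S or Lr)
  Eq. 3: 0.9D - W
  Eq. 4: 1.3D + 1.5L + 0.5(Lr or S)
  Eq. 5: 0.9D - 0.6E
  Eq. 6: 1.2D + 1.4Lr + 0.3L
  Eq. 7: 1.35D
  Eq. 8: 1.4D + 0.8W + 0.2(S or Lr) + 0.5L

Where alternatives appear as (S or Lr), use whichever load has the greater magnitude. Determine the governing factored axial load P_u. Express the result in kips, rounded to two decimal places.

(S or Lr) → S = 66.88 kips; (Lr or S) → S = 66.88 kips.
Eq. 1: 1.3(142.67) + 0.6(66.88) + 0.6(15.34) + 0.5(100.77) = 185.47 + 40.13 + 9.20 + 50.39 = 285.19
Eq. 2: 1.4(142.67) + 1.4(84.07) + 0.3(66.88) = 199.74 + 117.70 + 20.06 = 337.50
Eq. 3: 0.9(142.67) - 1.0(100.77) = 128.40 - 100.77 = 27.63
Eq. 4: 1.3(142.67) + 1.5(107.16) + 0.5(66.88) = 185.47 + 160.74 + 33.44 = 379.65
Eq. 5: 0.9(142.67) - 0.6(84.07) = 128.40 - 50.44 = 77.96
Eq. 6: 1.2(142.67) + 1.4(15.34) + 0.3(107.16) = 171.20 + 21.48 + 32.15 = 224.83
Eq. 7: 1.35(142.67) = 192.60
Eq. 8: 1.4(142.67) + 0.8(100.77) + 0.2(66.88) + 0.5(107.16) = 347.31
Combination 4 governs: P_u = 379.65 kips.

379.65 kips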